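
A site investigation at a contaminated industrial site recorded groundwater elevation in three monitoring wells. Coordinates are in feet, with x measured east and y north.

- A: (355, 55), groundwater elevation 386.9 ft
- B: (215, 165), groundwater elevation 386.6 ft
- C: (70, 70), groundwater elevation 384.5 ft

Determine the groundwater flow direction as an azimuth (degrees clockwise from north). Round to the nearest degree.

Taking A as reference: B−A = (-140, 110, -0.3); C−A = (-285, 15, -2.4).
Solve a·Δx + b·Δy = Δh: det = (-140)·15 − (-285)·110 = 29250.
∂h/∂x = [(-0.3)·15 − (-2.4)·110] / 29250 = +0.008872
∂h/∂y = [(-140)·(-2.4) − (-285)·(-0.3)] / 29250 = +0.008564
Flow direction (−∇h) has components (-0.008872 E, -0.008564 N).
Azimuth = atan2(E, N) = atan2(-0.008872, -0.008564) = 226.0° ≈ 226°.

226°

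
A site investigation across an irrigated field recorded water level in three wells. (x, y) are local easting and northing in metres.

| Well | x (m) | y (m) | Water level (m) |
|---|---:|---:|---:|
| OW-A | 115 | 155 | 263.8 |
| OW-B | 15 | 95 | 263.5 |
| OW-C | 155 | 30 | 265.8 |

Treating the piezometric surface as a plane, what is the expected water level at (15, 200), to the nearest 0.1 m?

262.2 m

With h = a·x + b·y + c and OW-A as origin, the differences give:
  (-100)·a + (-60)·b = -0.3
  40·a + (-125)·b = +2.0
Eliminate b (×(-125) and ×(-60), subtract): 14900·a = 157.50 → a = ∂h/∂x = +0.01057
Back-substitute: b = ∂h/∂y = -0.01262.
h(15, 200) = 263.8 + (+0.01057)·(-100) + (-0.01262)·(45) = 263.8 -1.057 -0.568 = 262.175 m.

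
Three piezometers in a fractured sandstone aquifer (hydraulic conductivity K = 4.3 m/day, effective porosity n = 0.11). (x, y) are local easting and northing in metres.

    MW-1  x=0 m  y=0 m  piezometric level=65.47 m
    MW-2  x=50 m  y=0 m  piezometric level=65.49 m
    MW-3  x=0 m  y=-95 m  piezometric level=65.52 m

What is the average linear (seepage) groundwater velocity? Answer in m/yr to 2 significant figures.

∂h/∂x = (65.49 − 65.47) / (50 − 0) = +0.0004000
∂h/∂y = (65.52 − 65.47) / (-95 − 0) = -0.0005263
|∇h| = √(0.0004000² + -0.0005263²) = 0.0006611
Seepage velocity v = K·i/n = 4.3 × 0.0006611 / 0.11 = 0.02584 m/day = 9.438 m/yr.

9.4 m/yr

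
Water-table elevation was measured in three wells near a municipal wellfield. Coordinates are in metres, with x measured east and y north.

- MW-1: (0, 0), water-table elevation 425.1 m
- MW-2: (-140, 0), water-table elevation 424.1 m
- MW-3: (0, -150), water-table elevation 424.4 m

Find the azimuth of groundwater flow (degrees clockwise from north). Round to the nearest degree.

237°

∂h/∂x = (424.1 − 425.1) / (-140 − 0) = +0.007143
∂h/∂y = (424.4 − 425.1) / (-150 − 0) = +0.004667
Flow direction (−∇h) has components (-0.007143 E, -0.004667 N).
Azimuth = atan2(E, N) = atan2(-0.007143, -0.004667) = 236.8° ≈ 237°.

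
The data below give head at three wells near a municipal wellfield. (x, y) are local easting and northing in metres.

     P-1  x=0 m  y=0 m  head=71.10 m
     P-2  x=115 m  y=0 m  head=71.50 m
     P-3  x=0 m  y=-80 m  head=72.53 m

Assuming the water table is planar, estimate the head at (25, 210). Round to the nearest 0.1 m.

67.4 m

∂h/∂x = (71.50 − 71.10) / (115 − 0) = +0.003478
∂h/∂y = (72.53 − 71.10) / (-80 − 0) = -0.01788
h(25, 210) = 71.10 + (+0.003478)·(25) + (-0.01788)·(210) = 71.10 +0.087 -3.754 = 67.433 m.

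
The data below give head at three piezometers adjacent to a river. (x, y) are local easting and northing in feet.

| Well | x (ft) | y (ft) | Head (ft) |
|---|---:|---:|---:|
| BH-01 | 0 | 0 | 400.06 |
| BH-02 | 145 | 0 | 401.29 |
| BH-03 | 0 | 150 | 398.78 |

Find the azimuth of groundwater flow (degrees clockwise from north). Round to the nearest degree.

315°

∂h/∂x = (401.29 − 400.06) / (145 − 0) = +0.008483
∂h/∂y = (398.78 − 400.06) / (150 − 0) = -0.008533
Flow direction (−∇h) has components (-0.008483 E, +0.008533 N).
Azimuth = atan2(E, N) = atan2(-0.008483, +0.008533) = 315.2° ≈ 315°.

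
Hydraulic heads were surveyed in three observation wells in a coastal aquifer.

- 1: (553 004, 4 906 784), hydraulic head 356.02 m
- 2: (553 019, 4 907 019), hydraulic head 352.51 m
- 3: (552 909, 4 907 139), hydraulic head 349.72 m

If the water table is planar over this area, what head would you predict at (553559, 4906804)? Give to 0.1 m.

With h = a·x + b·y + c and 1 as origin, the differences give:
  15·a + 235·b = -3.51
  (-95)·a + 355·b = -6.30
Eliminate b (×355 and ×235, subtract): 27650·a = 234.450 → a = ∂h/∂x = +0.008479
Back-substitute: b = ∂h/∂y = -0.01548.
h(553559, 4906804) = 356.02 + (+0.008479)·(555) + (-0.01548)·(20) = 356.02 +4.706 -0.310 = 360.416 m.

360.4 m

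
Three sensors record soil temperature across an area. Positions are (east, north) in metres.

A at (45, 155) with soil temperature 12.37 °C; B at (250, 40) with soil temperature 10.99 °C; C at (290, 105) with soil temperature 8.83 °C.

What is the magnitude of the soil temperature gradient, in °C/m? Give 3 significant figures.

0.0287 °C/m

Taking A as reference: B−A = (205, -115, -1.38); C−A = (245, -50, -3.54).
Solve a·Δx + b·Δy = ΔT: det = 205·(-50) − 245·(-115) = 17925.
∂T/∂x = [(-1.38)·(-50) − (-3.54)·(-115)] / 17925 = -0.01886
∂T/∂y = [205·(-3.54) − 245·(-1.38)] / 17925 = -0.02162
|∇f| = √(-0.01886² + -0.02162²) = 0.02869 °C/m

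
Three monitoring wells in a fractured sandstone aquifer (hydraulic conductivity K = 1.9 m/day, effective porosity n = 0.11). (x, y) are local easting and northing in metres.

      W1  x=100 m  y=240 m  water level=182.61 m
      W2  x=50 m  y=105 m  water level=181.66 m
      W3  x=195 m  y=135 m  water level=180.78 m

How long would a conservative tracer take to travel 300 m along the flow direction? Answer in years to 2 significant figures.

Differences from W1: to W2 (Δx, Δy, Δh) = (-50, -135, -0.95); to W3 = (95, -105, -1.83).
Determinant of the coordinate differences = (-50)·(-105) − 95·(-135) = 18075.
∂h/∂x = [(-0.95)·(-105) − (-1.83)·(-135)] / 18075 = -0.008149
∂h/∂y = [(-50)·(-1.83) − 95·(-0.95)] / 18075 = +0.01006
|∇h| = √(-0.008149² + 0.01006²) = 0.01295
Seepage velocity v = K·i/n = 1.9 × 0.01295 / 0.11 = 0.2237 m/day.
t = 300 / 0.2237 = 1341 days = 3.67 years.

3.7 years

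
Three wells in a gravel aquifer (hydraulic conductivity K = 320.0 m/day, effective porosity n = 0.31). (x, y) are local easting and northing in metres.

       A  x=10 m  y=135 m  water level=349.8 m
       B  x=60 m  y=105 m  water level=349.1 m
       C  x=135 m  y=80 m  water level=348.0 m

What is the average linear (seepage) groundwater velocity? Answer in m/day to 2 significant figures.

With h = a·x + b·y + c and A as origin, the differences give:
  50·a + (-30)·b = -0.7
  125·a + (-55)·b = -1.8
Eliminate b (×(-55) and ×(-30), subtract): 1000·a = -15.50 → a = ∂h/∂x = -0.01550
Back-substitute: b = ∂h/∂y = -0.002500.
|∇h| = √(-0.01550² + -0.002500²) = 0.0157
Seepage velocity v = K·i/n = 320.0 × 0.0157 / 0.31 = 16.21 m/day.

16 m/day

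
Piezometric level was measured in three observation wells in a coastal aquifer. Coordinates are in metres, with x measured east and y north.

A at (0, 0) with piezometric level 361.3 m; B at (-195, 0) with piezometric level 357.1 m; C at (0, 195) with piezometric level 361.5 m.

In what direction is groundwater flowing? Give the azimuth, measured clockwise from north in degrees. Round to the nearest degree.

267°

∂h/∂x = (357.1 − 361.3) / (-195 − 0) = +0.02154
∂h/∂y = (361.5 − 361.3) / (195 − 0) = +0.001026
Flow direction (−∇h) has components (-0.02154 E, -0.001026 N).
Azimuth = atan2(E, N) = atan2(-0.02154, -0.001026) = 267.3° ≈ 267°.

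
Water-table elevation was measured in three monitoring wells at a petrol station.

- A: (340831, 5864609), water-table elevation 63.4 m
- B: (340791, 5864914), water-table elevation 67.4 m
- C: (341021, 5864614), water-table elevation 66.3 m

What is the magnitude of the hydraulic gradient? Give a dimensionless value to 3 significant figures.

Three-point gradient (reference A): Δ to B = (-40, 305, +4.0), Δ to C = (190, 5, +2.9).
∂h/∂x = +0.01487, ∂h/∂y = +0.01506 (det = -58150).
|∇h| = √(0.01487² + 0.01506²) = 0.02116

0.0212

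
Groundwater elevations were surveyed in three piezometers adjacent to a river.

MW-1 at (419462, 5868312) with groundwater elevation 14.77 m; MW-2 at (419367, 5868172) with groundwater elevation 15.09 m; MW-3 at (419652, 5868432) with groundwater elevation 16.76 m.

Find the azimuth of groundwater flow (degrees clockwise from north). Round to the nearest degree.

308°

Three-point gradient (reference MW-1): Δ to MW-2 = (-95, -140, +0.32), Δ to MW-3 = (190, 120, +1.99).
∂h/∂x = +0.02086, ∂h/∂y = -0.01644 (det = 15200).
Flow direction (−∇h) has components (-0.02086 E, +0.01644 N).
Azimuth = atan2(E, N) = atan2(-0.02086, +0.01644) = 308.2° ≈ 308°.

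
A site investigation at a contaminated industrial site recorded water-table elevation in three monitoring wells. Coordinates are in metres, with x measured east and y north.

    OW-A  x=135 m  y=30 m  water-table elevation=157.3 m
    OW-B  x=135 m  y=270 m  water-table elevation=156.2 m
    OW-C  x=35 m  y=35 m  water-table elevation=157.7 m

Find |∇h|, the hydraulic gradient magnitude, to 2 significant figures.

0.0062

With h = a·x + b·y + c and OW-A as origin, the differences give:
  0·a + 240·b = -1.1
  (-100)·a + 5·b = +0.4
Eliminate b (×5 and ×240, subtract): 24000·a = -101.50 → a = ∂h/∂x = -0.004229
Back-substitute: b = ∂h/∂y = -0.004583.
|∇h| = √(-0.004229² + -0.004583²) = 0.006236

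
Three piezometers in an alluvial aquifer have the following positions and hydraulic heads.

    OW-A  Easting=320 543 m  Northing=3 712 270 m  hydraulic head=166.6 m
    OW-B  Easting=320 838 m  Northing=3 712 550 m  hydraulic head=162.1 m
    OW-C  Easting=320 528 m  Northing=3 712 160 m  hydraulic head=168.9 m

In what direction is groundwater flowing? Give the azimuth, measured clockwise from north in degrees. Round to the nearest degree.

346°

Differences from OW-A: to OW-B (Δx, Δy, Δh) = (295, 280, -4.5); to OW-C = (-15, -110, +2.3).
Determinant of the coordinate differences = 295·(-110) − (-15)·280 = -28250.
∂h/∂x = [(-4.5)·(-110) − (+2.3)·280] / -28250 = +0.005274
∂h/∂y = [295·(+2.3) − (-15)·(-4.5)] / -28250 = -0.02163
Flow direction (−∇h) has components (-0.005274 E, +0.02163 N).
Azimuth = atan2(E, N) = atan2(-0.005274, +0.02163) = 346.3° ≈ 346°.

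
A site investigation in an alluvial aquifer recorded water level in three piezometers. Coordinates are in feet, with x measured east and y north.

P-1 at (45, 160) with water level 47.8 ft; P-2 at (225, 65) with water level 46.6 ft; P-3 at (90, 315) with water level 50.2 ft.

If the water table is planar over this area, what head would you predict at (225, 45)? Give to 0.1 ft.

Taking P-1 as reference: P-2−P-1 = (180, -95, -1.2); P-3−P-1 = (45, 155, +2.4).
Solve a·Δx + b·Δy = Δh: det = 180·155 − 45·(-95) = 32175.
∂h/∂x = [(-1.2)·155 − (+2.4)·(-95)] / 32175 = +0.001305
∂h/∂y = [180·(+2.4) − 45·(-1.2)] / 32175 = +0.01510
h(225, 45) = 47.8 + (+0.001305)·(180) + (+0.01510)·(-115) = 47.8 +0.235 -1.737 = 46.298 ft.

46.3 ft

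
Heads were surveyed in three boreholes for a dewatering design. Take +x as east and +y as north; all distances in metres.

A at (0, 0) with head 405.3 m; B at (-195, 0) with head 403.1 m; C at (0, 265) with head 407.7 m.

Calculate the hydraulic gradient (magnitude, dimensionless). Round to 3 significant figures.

0.0145

∂h/∂x = (403.1 − 405.3) / (-195 − 0) = +0.01128
∂h/∂y = (407.7 − 405.3) / (265 − 0) = +0.009057
|∇h| = √(0.01128² + 0.009057²) = 0.01447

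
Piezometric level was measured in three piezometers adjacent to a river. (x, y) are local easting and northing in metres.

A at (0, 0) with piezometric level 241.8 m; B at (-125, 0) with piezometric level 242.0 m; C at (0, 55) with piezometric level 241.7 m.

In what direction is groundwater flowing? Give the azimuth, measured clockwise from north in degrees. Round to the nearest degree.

041°

∂h/∂x = (242.0 − 241.8) / (-125 − 0) = -0.001600
∂h/∂y = (241.7 − 241.8) / (55 − 0) = -0.001818
Flow direction (−∇h) has components (+0.001600 E, +0.001818 N).
Azimuth = atan2(E, N) = atan2(+0.001600, +0.001818) = 41.3° ≈ 041°.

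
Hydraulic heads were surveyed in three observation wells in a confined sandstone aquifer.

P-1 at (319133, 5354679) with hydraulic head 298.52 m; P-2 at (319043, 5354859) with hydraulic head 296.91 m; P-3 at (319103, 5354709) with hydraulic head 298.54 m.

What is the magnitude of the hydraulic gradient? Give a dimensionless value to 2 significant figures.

0.027

Differences from P-1: to P-2 (Δx, Δy, Δh) = (-90, 180, -1.61); to P-3 = (-30, 30, +0.02).
Solve a·Δx + b·Δy = Δh: det = (-90)·30 − (-30)·180 = 2700.
∂h/∂x = [(-1.61)·30 − (+0.02)·180] / 2700 = -0.01922
∂h/∂y = [(-90)·(+0.02) − (-30)·(-1.61)] / 2700 = -0.01856
|∇h| = √(-0.01922² + -0.01856²) = 0.02672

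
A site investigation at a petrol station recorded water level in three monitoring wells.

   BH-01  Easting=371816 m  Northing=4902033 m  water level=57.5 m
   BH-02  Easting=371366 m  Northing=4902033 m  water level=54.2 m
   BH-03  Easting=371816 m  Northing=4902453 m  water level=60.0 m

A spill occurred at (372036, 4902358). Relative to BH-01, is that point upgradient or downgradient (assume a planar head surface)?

upgradient

∂h/∂x = (54.2 − 57.5) / (371366 − 371816) = +0.007333
∂h/∂y = (60.0 − 57.5) / (4902453 − 4902033) = +0.005952
Head at (372036, 4902358) = 57.5 + (+0.007333)·(220) + (+0.005952)·(325) = 61.05 m.
That is higher than the 57.5 m at BH-01, so the point is upgradient.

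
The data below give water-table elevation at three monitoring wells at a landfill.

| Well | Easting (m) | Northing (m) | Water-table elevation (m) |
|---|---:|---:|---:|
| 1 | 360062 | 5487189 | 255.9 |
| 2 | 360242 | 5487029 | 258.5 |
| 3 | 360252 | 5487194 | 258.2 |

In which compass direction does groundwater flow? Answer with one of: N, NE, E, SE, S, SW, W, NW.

With h = a·x + b·y + c and 1 as origin, the differences give:
  180·a + (-160)·b = +2.6
  190·a + 5·b = +2.3
Eliminate b (×5 and ×(-160), subtract): 31300·a = 381.00 → a = ∂h/∂x = +0.01217
Back-substitute: b = ∂h/∂y = -0.002556.
Flow = −∇h = (-0.01217 east, +0.002556 north), which points west.

W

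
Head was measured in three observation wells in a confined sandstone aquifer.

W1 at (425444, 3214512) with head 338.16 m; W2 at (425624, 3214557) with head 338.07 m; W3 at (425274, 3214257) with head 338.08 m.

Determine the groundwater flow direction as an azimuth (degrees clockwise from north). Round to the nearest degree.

Taking W1 as reference: W2−W1 = (180, 45, -0.09); W3−W1 = (-170, -255, -0.08).
Solve a·Δx + b·Δy = Δh: det = 180·(-255) − (-170)·45 = -38250.
∂h/∂x = [(-0.09)·(-255) − (-0.08)·45] / -38250 = -0.0006941
∂h/∂y = [180·(-0.08) − (-170)·(-0.09)] / -38250 = +0.0007765
Flow direction (−∇h) has components (+0.0006941 E, -0.0007765 N).
Azimuth = atan2(E, N) = atan2(+0.0006941, -0.0007765) = 138.2° ≈ 138°.

138°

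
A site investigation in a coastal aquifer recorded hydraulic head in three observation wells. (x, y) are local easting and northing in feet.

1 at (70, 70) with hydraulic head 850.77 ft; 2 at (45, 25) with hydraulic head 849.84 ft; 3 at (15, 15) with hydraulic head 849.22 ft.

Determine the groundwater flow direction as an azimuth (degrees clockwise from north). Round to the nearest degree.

236°

Taking 1 as reference: 2−1 = (-25, -45, -0.93); 3−1 = (-55, -55, -1.55).
Solve a·Δx + b·Δy = Δh: det = (-25)·(-55) − (-55)·(-45) = -1100.
∂h/∂x = [(-0.93)·(-55) − (-1.55)·(-45)] / -1100 = +0.01691
∂h/∂y = [(-25)·(-1.55) − (-55)·(-0.93)] / -1100 = +0.01127
Flow direction (−∇h) has components (-0.01691 E, -0.01127 N).
Azimuth = atan2(E, N) = atan2(-0.01691, -0.01127) = 236.3° ≈ 236°.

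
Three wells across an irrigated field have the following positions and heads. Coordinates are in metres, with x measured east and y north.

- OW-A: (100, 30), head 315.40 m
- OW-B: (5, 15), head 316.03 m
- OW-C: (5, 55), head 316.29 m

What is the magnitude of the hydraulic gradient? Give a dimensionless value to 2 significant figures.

Taking OW-A as reference: OW-B−OW-A = (-95, -15, +0.63); OW-C−OW-A = (-95, 25, +0.89).
Determinant of the coordinate differences = (-95)·25 − (-95)·(-15) = -3800.
∂h/∂x = [(+0.63)·25 − (+0.89)·(-15)] / -3800 = -0.007658
∂h/∂y = [(-95)·(+0.89) − (-95)·(+0.63)] / -3800 = +0.006500
|∇h| = √(-0.007658² + 0.006500²) = 0.01004

0.010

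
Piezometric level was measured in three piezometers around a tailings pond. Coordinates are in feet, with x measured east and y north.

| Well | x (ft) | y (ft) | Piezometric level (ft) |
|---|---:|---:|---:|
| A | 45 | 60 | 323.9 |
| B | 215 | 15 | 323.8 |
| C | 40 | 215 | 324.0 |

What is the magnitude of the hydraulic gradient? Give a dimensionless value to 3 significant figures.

0.000759

Taking A as reference: B−A = (170, -45, -0.1); C−A = (-5, 155, +0.1).
Solve a·Δx + b·Δy = Δh: det = 170·155 − (-5)·(-45) = 26125.
∂h/∂x = [(-0.1)·155 − (+0.1)·(-45)] / 26125 = -0.0004211
∂h/∂y = [170·(+0.1) − (-5)·(-0.1)] / 26125 = +0.0006316
|∇h| = √(-0.0004211² + 0.0006316²) = 0.0007591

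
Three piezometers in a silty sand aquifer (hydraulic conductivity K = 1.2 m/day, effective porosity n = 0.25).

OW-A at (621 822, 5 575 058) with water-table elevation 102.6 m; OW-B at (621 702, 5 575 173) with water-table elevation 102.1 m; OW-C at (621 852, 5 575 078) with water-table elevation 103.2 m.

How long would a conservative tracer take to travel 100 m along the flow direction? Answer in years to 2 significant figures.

With h = a·x + b·y + c and OW-A as origin, the differences give:
  (-120)·a + 115·b = -0.5
  30·a + 20·b = +0.6
Eliminate b (×20 and ×115, subtract): -5850·a = -79.00 → a = ∂h/∂x = +0.01350
Back-substitute: b = ∂h/∂y = +0.009744.
|∇h| = √(0.01350² + 0.009744²) = 0.01665
Seepage velocity v = K·i/n = 1.2 × 0.01665 / 0.25 = 0.07992 m/day.
t = 100 / 0.07992 = 1251 days = 3.43 years.

3.4 years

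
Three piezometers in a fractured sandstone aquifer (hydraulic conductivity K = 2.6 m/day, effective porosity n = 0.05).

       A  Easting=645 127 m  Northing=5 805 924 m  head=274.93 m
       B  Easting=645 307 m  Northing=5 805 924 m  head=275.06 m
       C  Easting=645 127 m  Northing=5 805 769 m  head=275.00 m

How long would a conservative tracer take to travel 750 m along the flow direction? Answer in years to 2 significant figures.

46 years

∂h/∂x = (275.06 − 274.93) / (645307 − 645127) = +0.0007222
∂h/∂y = (275.00 − 274.93) / (5805769 − 5805924) = -0.0004516
|∇h| = √(0.0007222² + -0.0004516²) = 0.0008518
Seepage velocity v = K·i/n = 2.6 × 0.0008518 / 0.05 = 0.04429 m/day.
t = 750 / 0.04429 = 1.693e+04 days = 46.4 years.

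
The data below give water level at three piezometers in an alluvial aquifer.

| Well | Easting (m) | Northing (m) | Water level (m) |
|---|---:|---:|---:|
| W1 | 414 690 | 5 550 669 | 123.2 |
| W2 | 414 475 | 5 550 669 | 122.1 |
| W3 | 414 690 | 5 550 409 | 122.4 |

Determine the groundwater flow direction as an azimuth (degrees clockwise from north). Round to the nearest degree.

∂h/∂x = (122.1 − 123.2) / (414475 − 414690) = +0.005116
∂h/∂y = (122.4 − 123.2) / (5550409 − 5550669) = +0.003077
Flow direction (−∇h) has components (-0.005116 E, -0.003077 N).
Azimuth = atan2(E, N) = atan2(-0.005116, -0.003077) = 239.0° ≈ 239°.

239°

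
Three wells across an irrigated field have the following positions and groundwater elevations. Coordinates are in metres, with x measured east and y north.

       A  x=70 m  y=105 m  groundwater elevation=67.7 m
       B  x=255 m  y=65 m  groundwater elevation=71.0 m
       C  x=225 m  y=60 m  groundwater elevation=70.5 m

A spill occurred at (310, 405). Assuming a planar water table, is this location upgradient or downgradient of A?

upgradient

Taking A as reference: B−A = (185, -40, +3.3); C−A = (155, -45, +2.8).
Solve a·Δx + b·Δy = Δh: det = 185·(-45) − 155·(-40) = -2125.
∂h/∂x = [(+3.3)·(-45) − (+2.8)·(-40)] / -2125 = +0.01718
∂h/∂y = [185·(+2.8) − 155·(+3.3)] / -2125 = -0.003059
Head at (310, 405) = 67.7 + (+0.01718)·(240) + (-0.003059)·(300) = 70.90 m.
That is higher than the 67.7 m at A, so the point is upgradient.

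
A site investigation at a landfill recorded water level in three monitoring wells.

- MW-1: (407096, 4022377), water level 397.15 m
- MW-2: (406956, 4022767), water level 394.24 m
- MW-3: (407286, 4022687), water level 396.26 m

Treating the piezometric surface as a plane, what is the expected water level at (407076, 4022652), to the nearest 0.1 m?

395.5 m

Taking MW-1 as reference: MW-2−MW-1 = (-140, 390, -2.91); MW-3−MW-1 = (190, 310, -0.89).
Determinant of the coordinate differences = (-140)·310 − 190·390 = -117500.
∂h/∂x = [(-2.91)·310 − (-0.89)·390] / -117500 = +0.004723
∂h/∂y = [(-140)·(-0.89) − 190·(-2.91)] / -117500 = -0.005766
h(407076, 4022652) = 397.15 + (+0.004723)·(-20) + (-0.005766)·(275) = 397.15 -0.094 -1.586 = 395.470 m.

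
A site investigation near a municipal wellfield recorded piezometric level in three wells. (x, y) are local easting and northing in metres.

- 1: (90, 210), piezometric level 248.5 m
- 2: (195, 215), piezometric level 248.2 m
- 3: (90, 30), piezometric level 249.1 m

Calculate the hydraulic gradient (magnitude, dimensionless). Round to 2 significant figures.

With h = a·x + b·y + c and 1 as origin, the differences give:
  105·a + 5·b = -0.3
  0·a + (-180)·b = +0.6
Eliminate b (×(-180) and ×5, subtract): -18900·a = 51.00 → a = ∂h/∂x = -0.002698
Back-substitute: b = ∂h/∂y = -0.003333.
|∇h| = √(-0.002698² + -0.003333²) = 0.004288

0.0043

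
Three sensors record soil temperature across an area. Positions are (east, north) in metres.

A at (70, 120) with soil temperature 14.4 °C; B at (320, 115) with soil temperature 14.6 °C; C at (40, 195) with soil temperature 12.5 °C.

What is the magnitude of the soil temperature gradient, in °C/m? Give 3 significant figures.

0.0252 °C/m

Three-point gradient (reference A): Δ to B = (250, -5, +0.2), Δ to C = (-30, 75, -1.9).
∂T/∂x = +0.0002957, ∂T/∂y = -0.02522 (det = 18600).
|∇f| = √(0.0002957² + -0.02522²) = 0.02522 °C/m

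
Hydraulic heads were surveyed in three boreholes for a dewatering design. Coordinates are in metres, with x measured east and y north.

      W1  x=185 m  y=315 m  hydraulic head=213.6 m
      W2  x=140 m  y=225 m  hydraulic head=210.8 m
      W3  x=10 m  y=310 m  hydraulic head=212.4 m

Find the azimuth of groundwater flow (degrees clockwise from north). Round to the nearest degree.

Taking W1 as reference: W2−W1 = (-45, -90, -2.8); W3−W1 = (-175, -5, -1.2).
Determinant of the coordinate differences = (-45)·(-5) − (-175)·(-90) = -15525.
∂h/∂x = [(-2.8)·(-5) − (-1.2)·(-90)] / -15525 = +0.006055
∂h/∂y = [(-45)·(-1.2) − (-175)·(-2.8)] / -15525 = +0.02808
Flow direction (−∇h) has components (-0.006055 E, -0.02808 N).
Azimuth = atan2(E, N) = atan2(-0.006055, -0.02808) = 192.2° ≈ 192°.

192°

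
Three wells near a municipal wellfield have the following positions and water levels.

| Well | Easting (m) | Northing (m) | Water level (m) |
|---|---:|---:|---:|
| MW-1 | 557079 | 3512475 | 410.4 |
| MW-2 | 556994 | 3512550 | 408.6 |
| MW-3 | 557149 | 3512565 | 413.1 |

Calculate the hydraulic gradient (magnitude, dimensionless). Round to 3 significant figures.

Three-point gradient (reference MW-1): Δ to MW-2 = (-85, 75, -1.8), Δ to MW-3 = (70, 90, +2.7).
∂h/∂x = +0.02826, ∂h/∂y = +0.008023 (det = -12900).
|∇h| = √(0.02826² + 0.008023²) = 0.02938

0.0294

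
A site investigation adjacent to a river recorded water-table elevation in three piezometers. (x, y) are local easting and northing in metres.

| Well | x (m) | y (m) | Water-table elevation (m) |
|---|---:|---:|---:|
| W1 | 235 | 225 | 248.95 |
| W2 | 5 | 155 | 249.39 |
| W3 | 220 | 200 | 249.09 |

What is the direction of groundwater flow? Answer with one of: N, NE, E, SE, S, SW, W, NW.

N

Differences from W1: to W2 (Δx, Δy, Δh) = (-230, -70, +0.44); to W3 = (-15, -25, +0.14).
Determinant of the coordinate differences = (-230)·(-25) − (-15)·(-70) = 4700.
∂h/∂x = [(+0.44)·(-25) − (+0.14)·(-70)] / 4700 = -0.0002553
∂h/∂y = [(-230)·(+0.14) − (-15)·(+0.44)] / 4700 = -0.005447
Flow = −∇h = (+0.0002553 east, +0.005447 north), which points north.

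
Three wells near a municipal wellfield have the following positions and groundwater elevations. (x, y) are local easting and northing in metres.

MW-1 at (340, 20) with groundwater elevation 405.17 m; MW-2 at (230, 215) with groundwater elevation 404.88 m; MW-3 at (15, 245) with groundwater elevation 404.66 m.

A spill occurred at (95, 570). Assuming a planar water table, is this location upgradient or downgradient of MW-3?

downgradient

Taking MW-1 as reference: MW-2−MW-1 = (-110, 195, -0.29); MW-3−MW-1 = (-325, 225, -0.51).
Solve a·Δx + b·Δy = Δh: det = (-110)·225 − (-325)·195 = 38625.
∂h/∂x = [(-0.29)·225 − (-0.51)·195] / 38625 = +0.0008854
∂h/∂y = [(-110)·(-0.51) − (-325)·(-0.29)] / 38625 = -0.0009877
Head at (95, 570) = 405.17 + (+0.0008854)·(-245) + (-0.0009877)·(550) = 404.41 m.
That is lower than the 404.66 m at MW-3, so the point is downgradient.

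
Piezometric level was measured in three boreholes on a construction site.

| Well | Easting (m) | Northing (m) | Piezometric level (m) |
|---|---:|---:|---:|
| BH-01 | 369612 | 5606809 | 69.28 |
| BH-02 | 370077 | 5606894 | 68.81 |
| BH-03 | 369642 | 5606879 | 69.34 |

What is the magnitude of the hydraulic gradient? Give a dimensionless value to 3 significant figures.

0.00189

Taking BH-01 as reference: BH-02−BH-01 = (465, 85, -0.47); BH-03−BH-01 = (30, 70, +0.06).
Determinant of the coordinate differences = 465·70 − 30·85 = 30000.
∂h/∂x = [(-0.47)·70 − (+0.06)·85] / 30000 = -0.001267
∂h/∂y = [465·(+0.06) − 30·(-0.47)] / 30000 = +0.001400
|∇h| = √(-0.001267² + 0.001400²) = 0.001888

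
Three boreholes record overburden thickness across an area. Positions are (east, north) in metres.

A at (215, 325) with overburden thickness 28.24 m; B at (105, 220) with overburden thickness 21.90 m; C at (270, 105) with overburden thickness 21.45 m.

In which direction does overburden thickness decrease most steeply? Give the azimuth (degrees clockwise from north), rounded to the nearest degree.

212°

Differences from A: to B (Δx, Δy, Δh) = (-110, -105, -6.34); to C = (55, -220, -6.79).
Determinant of the coordinate differences = (-110)·(-220) − 55·(-105) = 29975.
∂d/∂x = [(-6.34)·(-220) − (-6.79)·(-105)] / 29975 = +0.02275
∂d/∂y = [(-110)·(-6.79) − 55·(-6.34)] / 29975 = +0.03655
Steepest decrease is along −∇f: components (-0.02275 E, -0.03655 N).
Azimuth = atan2(-0.02275, -0.03655) = 211.9° ≈ 212°.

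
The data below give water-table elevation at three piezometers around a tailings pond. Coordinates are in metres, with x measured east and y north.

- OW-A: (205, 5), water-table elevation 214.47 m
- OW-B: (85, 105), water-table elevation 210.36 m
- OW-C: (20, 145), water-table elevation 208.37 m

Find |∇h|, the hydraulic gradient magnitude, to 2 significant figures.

With h = a·x + b·y + c and OW-A as origin, the differences give:
  (-120)·a + 100·b = -4.11
  (-185)·a + 140·b = -6.10
Eliminate b (×140 and ×100, subtract): 1700·a = 34.600 → a = ∂h/∂x = +0.02035
Back-substitute: b = ∂h/∂y = -0.01668.
|∇h| = √(0.02035² + -0.01668²) = 0.02631

0.026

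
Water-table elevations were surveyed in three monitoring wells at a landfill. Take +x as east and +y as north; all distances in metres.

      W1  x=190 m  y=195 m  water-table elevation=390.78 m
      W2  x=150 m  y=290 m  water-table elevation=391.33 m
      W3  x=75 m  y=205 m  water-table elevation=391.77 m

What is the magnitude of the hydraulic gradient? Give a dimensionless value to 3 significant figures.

Differences from W1: to W2 (Δx, Δy, Δh) = (-40, 95, +0.55); to W3 = (-115, 10, +0.99).
Determinant of the coordinate differences = (-40)·10 − (-115)·95 = 10525.
∂h/∂x = [(+0.55)·10 − (+0.99)·95] / 10525 = -0.008413
∂h/∂y = [(-40)·(+0.99) − (-115)·(+0.55)] / 10525 = +0.002247
|∇h| = √(-0.008413² + 0.002247²) = 0.008708

0.00871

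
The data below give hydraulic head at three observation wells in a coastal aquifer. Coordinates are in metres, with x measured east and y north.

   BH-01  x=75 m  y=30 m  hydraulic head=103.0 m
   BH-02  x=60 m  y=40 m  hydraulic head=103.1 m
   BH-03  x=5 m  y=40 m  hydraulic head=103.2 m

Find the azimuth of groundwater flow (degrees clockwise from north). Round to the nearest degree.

166°

With h = a·x + b·y + c and BH-01 as origin, the differences give:
  (-15)·a + 10·b = +0.1
  (-70)·a + 10·b = +0.2
Eliminate b (×10 and ×10, subtract): 550·a = -1.00 → a = ∂h/∂x = -0.001818
Back-substitute: b = ∂h/∂y = +0.007273.
Flow direction (−∇h) has components (+0.001818 E, -0.007273 N).
Azimuth = atan2(E, N) = atan2(+0.001818, -0.007273) = 166.0° ≈ 166°.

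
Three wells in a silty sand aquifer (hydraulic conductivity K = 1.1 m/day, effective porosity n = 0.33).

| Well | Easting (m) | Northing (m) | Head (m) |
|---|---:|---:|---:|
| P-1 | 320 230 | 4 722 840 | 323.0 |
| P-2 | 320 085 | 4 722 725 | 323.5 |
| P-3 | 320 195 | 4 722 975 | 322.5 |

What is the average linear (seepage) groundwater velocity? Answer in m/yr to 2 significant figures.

4.7 m/yr

With h = a·x + b·y + c and P-1 as origin, the differences give:
  (-145)·a + (-115)·b = +0.5
  (-35)·a + 135·b = -0.5
Eliminate b (×135 and ×(-115), subtract): -23600·a = 10.00 → a = ∂h/∂x = -0.0004237
Back-substitute: b = ∂h/∂y = -0.003814.
|∇h| = √(-0.0004237² + -0.003814²) = 0.003837
Seepage velocity v = K·i/n = 1.1 × 0.003837 / 0.33 = 0.01279 m/day = 4.672 m/yr.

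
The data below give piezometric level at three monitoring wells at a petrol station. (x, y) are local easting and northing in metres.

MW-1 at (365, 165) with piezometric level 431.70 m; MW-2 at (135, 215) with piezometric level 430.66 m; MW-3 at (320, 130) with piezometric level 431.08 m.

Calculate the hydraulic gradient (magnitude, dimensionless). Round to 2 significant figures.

0.011

With h = a·x + b·y + c and MW-1 as origin, the differences give:
  (-230)·a + 50·b = -1.04
  (-45)·a + (-35)·b = -0.62
Eliminate b (×(-35) and ×50, subtract): 10300·a = 67.400 → a = ∂h/∂x = +0.006544
Back-substitute: b = ∂h/∂y = +0.009301.
|∇h| = √(0.006544² + 0.009301²) = 0.01137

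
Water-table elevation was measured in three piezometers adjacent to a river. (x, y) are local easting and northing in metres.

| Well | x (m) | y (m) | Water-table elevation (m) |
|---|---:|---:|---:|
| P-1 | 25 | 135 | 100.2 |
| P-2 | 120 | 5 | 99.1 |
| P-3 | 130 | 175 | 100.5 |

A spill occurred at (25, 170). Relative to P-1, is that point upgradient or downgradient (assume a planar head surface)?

With h = a·x + b·y + c and P-1 as origin, the differences give:
  95·a + (-130)·b = -1.1
  105·a + 40·b = +0.3
Eliminate b (×40 and ×(-130), subtract): 17450·a = -5.00 → a = ∂h/∂x = -0.0002865
Back-substitute: b = ∂h/∂y = +0.008252.
Head at (25, 170) = 100.2 + (-0.0002865)·(0) + (+0.008252)·(35) = 100.49 m.
That is higher than the 100.2 m at P-1, so the point is upgradient.

upgradient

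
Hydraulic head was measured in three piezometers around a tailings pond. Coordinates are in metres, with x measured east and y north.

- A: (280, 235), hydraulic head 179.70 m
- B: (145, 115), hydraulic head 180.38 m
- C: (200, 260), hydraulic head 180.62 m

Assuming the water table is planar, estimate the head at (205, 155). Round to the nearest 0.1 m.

180.0 m

Taking A as reference: B−A = (-135, -120, +0.68); C−A = (-80, 25, +0.92).
Determinant of the coordinate differences = (-135)·25 − (-80)·(-120) = -12975.
∂h/∂x = [(+0.68)·25 − (+0.92)·(-120)] / -12975 = -0.009819
∂h/∂y = [(-135)·(+0.92) − (-80)·(+0.68)] / -12975 = +0.005380
h(205, 155) = 179.70 + (-0.009819)·(-75) + (+0.005380)·(-80) = 179.70 +0.736 -0.430 = 180.006 m.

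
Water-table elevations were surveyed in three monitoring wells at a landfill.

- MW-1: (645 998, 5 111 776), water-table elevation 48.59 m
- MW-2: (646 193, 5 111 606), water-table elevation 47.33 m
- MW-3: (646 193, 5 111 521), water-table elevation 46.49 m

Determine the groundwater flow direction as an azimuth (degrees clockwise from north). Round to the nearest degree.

Three-point gradient (reference MW-1): Δ to MW-2 = (195, -170, -1.26), Δ to MW-3 = (195, -255, -2.10).
∂h/∂x = +0.002154, ∂h/∂y = +0.009882 (det = -16575).
Flow direction (−∇h) has components (-0.002154 E, -0.009882 N).
Azimuth = atan2(E, N) = atan2(-0.002154, -0.009882) = 192.3° ≈ 192°.

192°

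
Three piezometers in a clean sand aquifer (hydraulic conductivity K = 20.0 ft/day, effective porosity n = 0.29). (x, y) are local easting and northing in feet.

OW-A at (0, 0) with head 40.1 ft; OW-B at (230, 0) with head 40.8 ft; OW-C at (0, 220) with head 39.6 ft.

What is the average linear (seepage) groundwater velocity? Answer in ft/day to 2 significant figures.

∂h/∂x = (40.8 − 40.1) / (230 − 0) = +0.003043
∂h/∂y = (39.6 − 40.1) / (220 − 0) = -0.002273
|∇h| = √(0.003043² + -0.002273²) = 0.003798
Seepage velocity v = K·i/n = 20.0 × 0.003798 / 0.29 = 0.2619 ft/day.

0.26 ft/day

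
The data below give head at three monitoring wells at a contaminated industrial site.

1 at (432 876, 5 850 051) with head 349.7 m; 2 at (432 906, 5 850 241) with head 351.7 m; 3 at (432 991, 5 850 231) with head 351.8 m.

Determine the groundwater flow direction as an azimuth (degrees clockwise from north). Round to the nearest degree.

193°

With h = a·x + b·y + c and 1 as origin, the differences give:
  30·a + 190·b = +2.0
  115·a + 180·b = +2.1
Eliminate b (×180 and ×190, subtract): -16450·a = -39.00 → a = ∂h/∂x = +0.002371
Back-substitute: b = ∂h/∂y = +0.01015.
Flow direction (−∇h) has components (-0.002371 E, -0.01015 N).
Azimuth = atan2(E, N) = atan2(-0.002371, -0.01015) = 193.1° ≈ 193°.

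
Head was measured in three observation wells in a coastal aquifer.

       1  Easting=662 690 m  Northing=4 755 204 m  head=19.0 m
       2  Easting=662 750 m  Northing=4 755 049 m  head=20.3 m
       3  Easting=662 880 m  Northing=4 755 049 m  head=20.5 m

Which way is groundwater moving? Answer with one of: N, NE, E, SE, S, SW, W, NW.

N

With h = a·x + b·y + c and 1 as origin, the differences give:
  60·a + (-155)·b = +1.3
  190·a + (-155)·b = +1.5
Eliminate b (×(-155) and ×(-155), subtract): 20150·a = 31.00 → a = ∂h/∂x = +0.001538
Back-substitute: b = ∂h/∂y = -0.007792.
Flow = −∇h = (-0.001538 east, +0.007792 north), which points north.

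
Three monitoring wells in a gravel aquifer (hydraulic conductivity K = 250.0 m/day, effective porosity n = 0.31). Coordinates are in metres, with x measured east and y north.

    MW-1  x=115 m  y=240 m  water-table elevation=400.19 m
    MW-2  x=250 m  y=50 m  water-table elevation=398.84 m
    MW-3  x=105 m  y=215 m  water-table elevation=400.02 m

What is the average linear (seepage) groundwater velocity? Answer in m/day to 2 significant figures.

5.6 m/day

With h = a·x + b·y + c and MW-1 as origin, the differences give:
  135·a + (-190)·b = -1.35
  (-10)·a + (-25)·b = -0.17
Eliminate b (×(-25) and ×(-190), subtract): -5275·a = 1.450 → a = ∂h/∂x = -0.0002749
Back-substitute: b = ∂h/∂y = +0.006910.
|∇h| = √(-0.0002749² + 0.006910²) = 0.006915
Seepage velocity v = K·i/n = 250.0 × 0.006915 / 0.31 = 5.577 m/day.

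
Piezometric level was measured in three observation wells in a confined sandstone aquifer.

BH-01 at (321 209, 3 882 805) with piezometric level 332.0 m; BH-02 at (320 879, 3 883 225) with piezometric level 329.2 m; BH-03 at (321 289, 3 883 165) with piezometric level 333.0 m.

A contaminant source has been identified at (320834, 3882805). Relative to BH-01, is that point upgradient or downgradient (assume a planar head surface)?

Taking BH-01 as reference: BH-02−BH-01 = (-330, 420, -2.8); BH-03−BH-01 = (80, 360, +1.0).
Determinant of the coordinate differences = (-330)·360 − 80·420 = -152400.
∂h/∂x = [(-2.8)·360 − (+1.0)·420] / -152400 = +0.009370
∂h/∂y = [(-330)·(+1.0) − 80·(-2.8)] / -152400 = +0.0006955
Head at (320834, 3882805) = 332.0 + (+0.009370)·(-375) + (+0.0006955)·(0) = 328.49 m.
That is lower than the 332.0 m at BH-01, so the point is downgradient.

downgradient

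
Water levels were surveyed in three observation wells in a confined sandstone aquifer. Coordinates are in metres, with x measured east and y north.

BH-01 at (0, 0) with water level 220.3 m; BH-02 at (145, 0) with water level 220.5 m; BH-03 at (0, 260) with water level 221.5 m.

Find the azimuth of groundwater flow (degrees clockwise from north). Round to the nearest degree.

∂h/∂x = (220.5 − 220.3) / (145 − 0) = +0.001379
∂h/∂y = (221.5 − 220.3) / (260 − 0) = +0.004615
Flow direction (−∇h) has components (-0.001379 E, -0.004615 N).
Azimuth = atan2(E, N) = atan2(-0.001379, -0.004615) = 196.6° ≈ 197°.

197°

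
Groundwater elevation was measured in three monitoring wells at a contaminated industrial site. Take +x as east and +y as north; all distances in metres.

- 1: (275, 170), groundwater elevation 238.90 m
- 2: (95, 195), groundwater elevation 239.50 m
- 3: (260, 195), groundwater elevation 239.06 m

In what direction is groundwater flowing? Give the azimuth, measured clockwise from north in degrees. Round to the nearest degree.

151°

Differences from 1: to 2 (Δx, Δy, Δh) = (-180, 25, +0.60); to 3 = (-15, 25, +0.16).
Determinant of the coordinate differences = (-180)·25 − (-15)·25 = -4125.
∂h/∂x = [(+0.60)·25 − (+0.16)·25] / -4125 = -0.002667
∂h/∂y = [(-180)·(+0.16) − (-15)·(+0.60)] / -4125 = +0.004800
Flow direction (−∇h) has components (+0.002667 E, -0.004800 N).
Azimuth = atan2(E, N) = atan2(+0.002667, -0.004800) = 150.9° ≈ 151°.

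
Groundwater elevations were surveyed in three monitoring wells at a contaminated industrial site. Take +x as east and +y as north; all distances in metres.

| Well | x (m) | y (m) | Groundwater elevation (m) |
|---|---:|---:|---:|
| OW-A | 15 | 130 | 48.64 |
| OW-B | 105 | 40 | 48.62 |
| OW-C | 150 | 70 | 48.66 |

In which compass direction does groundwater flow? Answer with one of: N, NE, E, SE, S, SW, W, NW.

SW

With h = a·x + b·y + c and OW-A as origin, the differences give:
  90·a + (-90)·b = -0.02
  135·a + (-60)·b = +0.02
Eliminate b (×(-60) and ×(-90), subtract): 6750·a = 3.000 → a = ∂h/∂x = +0.0004444
Back-substitute: b = ∂h/∂y = +0.0006667.
Flow = −∇h = (-0.0004444 east, -0.0006667 north), which points southwest.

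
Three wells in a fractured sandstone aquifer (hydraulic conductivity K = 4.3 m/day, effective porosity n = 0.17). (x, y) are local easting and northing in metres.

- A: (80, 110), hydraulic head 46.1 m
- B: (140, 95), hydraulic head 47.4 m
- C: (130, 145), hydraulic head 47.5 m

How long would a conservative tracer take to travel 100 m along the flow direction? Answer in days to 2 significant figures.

160 days

Taking A as reference: B−A = (60, -15, +1.3); C−A = (50, 35, +1.4).
Solve a·Δx + b·Δy = Δh: det = 60·35 − 50·(-15) = 2850.
∂h/∂x = [(+1.3)·35 − (+1.4)·(-15)] / 2850 = +0.02333
∂h/∂y = [60·(+1.4) − 50·(+1.3)] / 2850 = +0.006667
|∇h| = √(0.02333² + 0.006667²) = 0.02426
Seepage velocity v = K·i/n = 4.3 × 0.02426 / 0.17 = 0.6136 m/day.
t = 100 / 0.6136 = 163 days.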